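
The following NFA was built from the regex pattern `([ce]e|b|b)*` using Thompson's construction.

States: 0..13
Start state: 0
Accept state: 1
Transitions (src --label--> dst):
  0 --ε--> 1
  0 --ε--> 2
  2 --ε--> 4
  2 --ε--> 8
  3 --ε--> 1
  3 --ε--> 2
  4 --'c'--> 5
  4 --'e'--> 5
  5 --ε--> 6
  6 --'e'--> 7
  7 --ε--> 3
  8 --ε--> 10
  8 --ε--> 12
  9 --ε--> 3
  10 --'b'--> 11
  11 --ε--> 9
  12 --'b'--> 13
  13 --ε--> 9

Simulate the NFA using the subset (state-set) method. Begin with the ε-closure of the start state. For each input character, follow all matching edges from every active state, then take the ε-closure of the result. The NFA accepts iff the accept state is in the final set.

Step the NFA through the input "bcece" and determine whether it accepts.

S₀ = ε-closure({0}) = {0,1,2,4,8,10,12}
'b' @ 1: {1,2,3,4,8,9,10,11,12,13}  (accept∈set)
'c' @ 2: {5,6}
'e' @ 3: {1,2,3,4,7,8,10,12}  (accept∈set)
'c' @ 4: {5,6}
'e' @ 5: {1,2,3,4,7,8,10,12}  (accept∈set)
after full input: {1,2,3,4,7,8,10,12}  (accept=1 in)

Answer: ACCEPT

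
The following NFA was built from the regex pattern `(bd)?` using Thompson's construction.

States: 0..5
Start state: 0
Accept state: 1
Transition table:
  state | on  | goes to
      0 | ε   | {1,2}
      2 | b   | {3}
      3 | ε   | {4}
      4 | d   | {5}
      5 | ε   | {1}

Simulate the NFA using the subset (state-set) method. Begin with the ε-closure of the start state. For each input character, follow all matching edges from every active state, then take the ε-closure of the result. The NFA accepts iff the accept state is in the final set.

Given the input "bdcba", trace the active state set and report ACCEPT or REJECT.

initial (ε-close {0}): {0,1,2}
'b' @ 1: {3,4}
'd' @ 2: {1,5}  ✓accept
'c' @ 3: {}  — no active states
rest 'ba' ignored (set empty)
after full input: {}  (accept=1 not in)

Answer: REJECT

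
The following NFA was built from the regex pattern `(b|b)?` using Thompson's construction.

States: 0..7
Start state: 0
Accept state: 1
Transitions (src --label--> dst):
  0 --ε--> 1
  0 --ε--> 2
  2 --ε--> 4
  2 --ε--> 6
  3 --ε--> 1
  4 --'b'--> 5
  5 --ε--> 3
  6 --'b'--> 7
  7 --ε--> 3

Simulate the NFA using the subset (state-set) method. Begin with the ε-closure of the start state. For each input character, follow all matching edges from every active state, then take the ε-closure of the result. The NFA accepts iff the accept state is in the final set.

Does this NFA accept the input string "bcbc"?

Answer: REJECT

Steps:
start: ε-closure({0}) = {0,1,2,4,6}
'b' @ 1: {1,3,5,7}  (accept∈set)
'c' @ 2: {}  — no active states
rest 'bc' ignored (set empty)
end set {} — state 1 not in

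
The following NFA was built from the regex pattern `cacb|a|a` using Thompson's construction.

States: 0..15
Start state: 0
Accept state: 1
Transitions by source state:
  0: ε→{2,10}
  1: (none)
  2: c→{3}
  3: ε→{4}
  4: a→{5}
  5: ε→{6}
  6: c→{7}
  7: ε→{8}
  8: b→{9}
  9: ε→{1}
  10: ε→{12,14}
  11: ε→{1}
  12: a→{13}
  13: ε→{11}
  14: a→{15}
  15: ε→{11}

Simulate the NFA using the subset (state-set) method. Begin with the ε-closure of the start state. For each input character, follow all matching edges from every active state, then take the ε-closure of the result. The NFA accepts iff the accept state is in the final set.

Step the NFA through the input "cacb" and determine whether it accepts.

start: ε-closure({0}) = {0,2,10,12,14}
'c' @ 1: {3,4}
'a' @ 2: {5,6}
'c' @ 3: {7,8}
'b' @ 4: {1,9}  ✓accept
after full input: {1,9}  (accept=1 in)

Answer: ACCEPT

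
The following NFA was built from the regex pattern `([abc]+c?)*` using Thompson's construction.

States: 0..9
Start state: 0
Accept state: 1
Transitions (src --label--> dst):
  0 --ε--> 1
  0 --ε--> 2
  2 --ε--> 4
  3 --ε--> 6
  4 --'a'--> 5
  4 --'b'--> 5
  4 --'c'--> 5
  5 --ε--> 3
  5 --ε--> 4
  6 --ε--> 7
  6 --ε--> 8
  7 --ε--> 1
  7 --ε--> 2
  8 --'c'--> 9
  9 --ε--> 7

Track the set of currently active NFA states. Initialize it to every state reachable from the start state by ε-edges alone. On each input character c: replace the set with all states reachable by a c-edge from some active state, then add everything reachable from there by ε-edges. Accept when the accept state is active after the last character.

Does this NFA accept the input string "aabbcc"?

Answer: ACCEPT

Trace:
start: ε-closure({0}) = {0,1,2,4}
'a' @ 1: {1,2,3,4,5,6,7,8}  ✓accept
'a' @ 2: {1,2,3,4,5,6,7,8}  ✓accept
'b' @ 3: {1,2,3,4,5,6,7,8}  ✓accept
'b' @ 4: {1,2,3,4,5,6,7,8}  ✓accept
'c' @ 5: {1,2,3,4,5,6,7,8,9}  ✓accept
'c' @ 6: {1,2,3,4,5,6,7,8,9}  ✓accept
after full input: {1,2,3,4,5,6,7,8,9}  (accept=1 in)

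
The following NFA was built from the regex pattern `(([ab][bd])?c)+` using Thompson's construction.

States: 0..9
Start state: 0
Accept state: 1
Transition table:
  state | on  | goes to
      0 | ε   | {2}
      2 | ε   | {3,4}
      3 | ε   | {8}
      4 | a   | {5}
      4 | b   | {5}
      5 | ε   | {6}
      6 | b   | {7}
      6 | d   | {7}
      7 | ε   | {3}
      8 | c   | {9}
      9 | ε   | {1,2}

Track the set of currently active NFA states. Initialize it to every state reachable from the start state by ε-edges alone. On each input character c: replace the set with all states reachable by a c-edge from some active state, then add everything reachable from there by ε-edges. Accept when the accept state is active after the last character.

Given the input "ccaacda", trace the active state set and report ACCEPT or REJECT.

Answer: REJECT

Steps:
S₀ = ε-closure({0}) = {0,2,3,4,8}
'c' @ 1: {1,2,3,4,8,9}  [accepting]
'c' @ 2: {1,2,3,4,8,9}  [accepting]
'a' @ 3: {5,6}
'a' @ 4: {}  — state set empty
rest 'cda' ignored (set empty)
end set {} — state 1 not in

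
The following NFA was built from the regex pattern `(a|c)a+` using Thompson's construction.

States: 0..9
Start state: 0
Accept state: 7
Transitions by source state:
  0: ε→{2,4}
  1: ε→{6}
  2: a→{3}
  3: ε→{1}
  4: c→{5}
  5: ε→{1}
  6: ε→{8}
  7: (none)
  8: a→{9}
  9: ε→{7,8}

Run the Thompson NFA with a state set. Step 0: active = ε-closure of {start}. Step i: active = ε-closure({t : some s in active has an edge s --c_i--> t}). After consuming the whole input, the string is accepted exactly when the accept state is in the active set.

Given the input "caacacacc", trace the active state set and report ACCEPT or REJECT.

initial (ε-close {0}): {0,2,4}
'c' @ 1: {1,5,6,8}
'a' @ 2: {7,8,9}  (accept∈set)
'a' @ 3: {7,8,9}  (accept∈set)
'c' @ 4: {}  — state set empty
rest 'acacc' ignored (set empty)
after full input: {}  (accept=7 not in)

Answer: REJECT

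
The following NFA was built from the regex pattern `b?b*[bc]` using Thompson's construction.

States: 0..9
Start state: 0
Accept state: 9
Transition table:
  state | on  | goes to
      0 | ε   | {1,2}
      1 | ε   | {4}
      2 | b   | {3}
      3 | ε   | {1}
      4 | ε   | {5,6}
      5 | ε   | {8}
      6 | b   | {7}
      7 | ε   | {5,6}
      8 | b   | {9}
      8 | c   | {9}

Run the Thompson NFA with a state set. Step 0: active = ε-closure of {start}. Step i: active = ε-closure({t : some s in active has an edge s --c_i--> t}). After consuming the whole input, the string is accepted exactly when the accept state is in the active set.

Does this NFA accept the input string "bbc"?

Answer: ACCEPT

Steps:
S₀ = ε-closure({0}) = {0,1,2,4,5,6,8}
'b' @ 1: {1,3,4,5,6,7,8,9}  ✓accept
'b' @ 2: {5,6,7,8,9}  ✓accept
'c' @ 3: {9}  ✓accept
after full input: {9}  (accept=9 in)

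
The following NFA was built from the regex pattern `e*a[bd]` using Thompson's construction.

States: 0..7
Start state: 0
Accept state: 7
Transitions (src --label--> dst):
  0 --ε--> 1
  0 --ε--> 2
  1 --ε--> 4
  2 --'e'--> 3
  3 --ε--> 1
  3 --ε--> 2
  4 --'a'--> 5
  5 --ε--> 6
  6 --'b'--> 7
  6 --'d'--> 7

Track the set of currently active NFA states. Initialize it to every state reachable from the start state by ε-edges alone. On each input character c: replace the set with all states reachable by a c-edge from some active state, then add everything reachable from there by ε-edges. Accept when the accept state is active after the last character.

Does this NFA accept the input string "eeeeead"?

start: ε-closure({0}) = {0,1,2,4}
'e' @ 1: {1,2,3,4}
'e' @ 2: {1,2,3,4}
'e' @ 3: {1,2,3,4}
'e' @ 4: {1,2,3,4}
'e' @ 5: {1,2,3,4}
'a' @ 6: {5,6}
'd' @ 7: {7}  [accepting]
final: {7}; accept 7 in set

Answer: ACCEPT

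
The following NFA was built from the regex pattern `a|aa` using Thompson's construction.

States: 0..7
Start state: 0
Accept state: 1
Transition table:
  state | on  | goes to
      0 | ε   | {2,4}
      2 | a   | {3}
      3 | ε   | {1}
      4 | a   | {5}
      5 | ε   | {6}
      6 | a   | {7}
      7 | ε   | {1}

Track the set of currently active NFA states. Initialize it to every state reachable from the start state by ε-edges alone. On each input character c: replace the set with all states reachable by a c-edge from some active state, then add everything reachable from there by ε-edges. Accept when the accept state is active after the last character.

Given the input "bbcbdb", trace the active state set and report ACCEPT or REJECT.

initial (ε-close {0}): {0,2,4}
'b' @ 1: {}  — dead — no transitions
rest 'bcbdb' ignored (set empty)
end set {} — state 1 not in

Answer: REJECT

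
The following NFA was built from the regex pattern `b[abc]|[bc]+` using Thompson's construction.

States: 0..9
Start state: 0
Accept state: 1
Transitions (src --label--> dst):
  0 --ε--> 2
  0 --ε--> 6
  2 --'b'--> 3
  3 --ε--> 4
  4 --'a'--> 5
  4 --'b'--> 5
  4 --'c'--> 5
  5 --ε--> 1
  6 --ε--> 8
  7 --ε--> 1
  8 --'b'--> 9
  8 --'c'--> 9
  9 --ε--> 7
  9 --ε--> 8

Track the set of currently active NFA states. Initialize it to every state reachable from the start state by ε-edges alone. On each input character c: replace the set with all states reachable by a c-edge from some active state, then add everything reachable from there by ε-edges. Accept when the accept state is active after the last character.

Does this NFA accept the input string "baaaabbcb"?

Answer: REJECT

Steps:
start: ε-closure({0}) = {0,2,6,8}
'b' @ 1: {1,3,4,7,8,9}  ✓accept
'a' @ 2: {1,5}  ✓accept
'a' @ 3: {}  — dead — no transitions
rest 'aabbcb' ignored (set empty)
end set {} — state 1 not in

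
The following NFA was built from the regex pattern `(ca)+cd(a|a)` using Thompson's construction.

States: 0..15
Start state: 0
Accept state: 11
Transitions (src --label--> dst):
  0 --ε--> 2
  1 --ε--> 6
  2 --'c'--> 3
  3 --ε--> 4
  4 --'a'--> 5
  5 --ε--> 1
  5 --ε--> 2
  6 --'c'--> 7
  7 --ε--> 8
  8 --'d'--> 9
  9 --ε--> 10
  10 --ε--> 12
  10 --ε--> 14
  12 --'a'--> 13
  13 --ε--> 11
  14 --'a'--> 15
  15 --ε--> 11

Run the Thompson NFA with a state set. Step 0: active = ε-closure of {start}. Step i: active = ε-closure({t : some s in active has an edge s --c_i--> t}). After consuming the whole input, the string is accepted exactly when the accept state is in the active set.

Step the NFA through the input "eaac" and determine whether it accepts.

S₀ = ε-closure({0}) = {0,2}
'e' @ 1: {}  — state set empty
rest 'aac' ignored (set empty)
after full input: {}  (accept=11 not in)

Answer: REJECT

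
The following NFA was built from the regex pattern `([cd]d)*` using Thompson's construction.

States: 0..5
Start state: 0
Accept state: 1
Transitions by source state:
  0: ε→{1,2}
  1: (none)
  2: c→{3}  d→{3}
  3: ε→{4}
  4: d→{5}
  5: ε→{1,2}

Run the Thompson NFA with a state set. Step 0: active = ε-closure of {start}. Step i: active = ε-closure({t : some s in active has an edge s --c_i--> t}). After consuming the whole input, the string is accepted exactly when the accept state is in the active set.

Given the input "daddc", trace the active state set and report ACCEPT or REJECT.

S₀ = ε-closure({0}) = {0,1,2}
'd' @ 1: {3,4}
'a' @ 2: {}  — dead — no transitions
rest 'ddc' ignored (set empty)
final: {}; accept 1 not in set

Answer: REJECT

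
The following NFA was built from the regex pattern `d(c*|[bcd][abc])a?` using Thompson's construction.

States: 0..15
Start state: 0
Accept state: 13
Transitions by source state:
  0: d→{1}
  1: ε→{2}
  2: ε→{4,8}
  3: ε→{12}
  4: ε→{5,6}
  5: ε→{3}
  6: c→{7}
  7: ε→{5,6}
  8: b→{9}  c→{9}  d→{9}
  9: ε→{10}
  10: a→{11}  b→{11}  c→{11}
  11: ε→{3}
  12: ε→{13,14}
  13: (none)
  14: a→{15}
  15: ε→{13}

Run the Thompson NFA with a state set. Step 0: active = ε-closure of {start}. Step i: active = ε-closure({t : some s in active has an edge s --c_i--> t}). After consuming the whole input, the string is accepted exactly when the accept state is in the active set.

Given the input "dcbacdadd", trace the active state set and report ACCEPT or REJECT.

Answer: REJECT

Steps:
start: ε-closure({0}) = {0}
'd' @ 1: {1,2,3,4,5,6,8,12,13,14}  [accepting]
'c' @ 2: {3,5,6,7,9,10,12,13,14}  [accepting]
'b' @ 3: {3,11,12,13,14}  [accepting]
'a' @ 4: {13,15}  [accepting]
'c' @ 5: {}  — dead — no transitions
rest 'dadd' ignored (set empty)
final: {}; accept 13 not in set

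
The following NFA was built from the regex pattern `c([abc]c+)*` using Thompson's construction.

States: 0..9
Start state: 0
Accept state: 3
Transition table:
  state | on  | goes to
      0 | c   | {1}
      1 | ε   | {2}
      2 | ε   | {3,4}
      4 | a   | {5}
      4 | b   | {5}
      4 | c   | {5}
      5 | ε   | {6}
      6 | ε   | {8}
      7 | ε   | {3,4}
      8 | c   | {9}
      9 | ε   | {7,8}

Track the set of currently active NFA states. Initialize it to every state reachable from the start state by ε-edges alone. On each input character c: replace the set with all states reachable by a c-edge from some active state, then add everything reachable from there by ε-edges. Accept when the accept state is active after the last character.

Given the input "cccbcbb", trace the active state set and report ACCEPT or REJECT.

initial (ε-close {0}): {0}
'c' @ 1: {1,2,3,4}  (accept∈set)
'c' @ 2: {5,6,8}
'c' @ 3: {3,4,7,8,9}  (accept∈set)
'b' @ 4: {5,6,8}
'c' @ 5: {3,4,7,8,9}  (accept∈set)
'b' @ 6: {5,6,8}
'b' @ 7: {}  — no active states
after full input: {}  (accept=3 not in)

Answer: REJECT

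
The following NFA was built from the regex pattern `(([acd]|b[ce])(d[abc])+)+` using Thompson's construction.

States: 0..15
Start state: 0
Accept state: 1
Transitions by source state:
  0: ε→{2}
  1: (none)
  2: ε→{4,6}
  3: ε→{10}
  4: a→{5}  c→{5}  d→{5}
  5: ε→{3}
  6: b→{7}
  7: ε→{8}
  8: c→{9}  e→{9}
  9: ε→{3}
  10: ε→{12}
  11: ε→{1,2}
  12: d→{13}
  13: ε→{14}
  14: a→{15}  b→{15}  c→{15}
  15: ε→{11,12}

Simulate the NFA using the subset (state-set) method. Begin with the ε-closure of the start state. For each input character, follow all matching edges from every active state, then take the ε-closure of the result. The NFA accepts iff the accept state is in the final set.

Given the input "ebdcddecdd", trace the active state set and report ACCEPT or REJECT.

initial (ε-close {0}): {0,2,4,6}
'e' @ 1: {}  — dead — no transitions
rest 'bdcddecdd' ignored (set empty)
after full input: {}  (accept=1 not in)

Answer: REJECT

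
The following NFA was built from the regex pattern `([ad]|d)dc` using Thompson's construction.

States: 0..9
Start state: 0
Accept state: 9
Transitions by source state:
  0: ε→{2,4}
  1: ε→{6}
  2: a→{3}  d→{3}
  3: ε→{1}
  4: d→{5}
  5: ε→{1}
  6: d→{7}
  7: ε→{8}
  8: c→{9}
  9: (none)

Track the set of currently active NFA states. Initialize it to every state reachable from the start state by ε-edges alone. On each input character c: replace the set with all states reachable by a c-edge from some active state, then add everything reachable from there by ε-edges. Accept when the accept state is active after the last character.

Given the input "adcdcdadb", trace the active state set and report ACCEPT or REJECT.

S₀ = ε-closure({0}) = {0,2,4}
'a' @ 1: {1,3,6}
'd' @ 2: {7,8}
'c' @ 3: {9}  (accept∈set)
'd' @ 4: {}  — no active states
rest 'cdadb' ignored (set empty)
after full input: {}  (accept=9 not in)

Answer: REJECT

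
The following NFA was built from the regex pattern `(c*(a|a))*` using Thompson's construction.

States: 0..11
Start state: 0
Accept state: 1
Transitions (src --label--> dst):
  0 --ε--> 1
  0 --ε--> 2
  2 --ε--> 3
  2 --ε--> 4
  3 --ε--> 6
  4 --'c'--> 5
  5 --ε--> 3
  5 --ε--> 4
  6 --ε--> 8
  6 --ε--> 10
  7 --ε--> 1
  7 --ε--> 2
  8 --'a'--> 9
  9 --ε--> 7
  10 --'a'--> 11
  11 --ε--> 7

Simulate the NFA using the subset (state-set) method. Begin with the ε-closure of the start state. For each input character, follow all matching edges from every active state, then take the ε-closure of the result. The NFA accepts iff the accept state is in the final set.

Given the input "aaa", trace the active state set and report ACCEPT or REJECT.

Answer: ACCEPT

Trace:
initial (ε-close {0}): {0,1,2,3,4,6,8,10}
'a' @ 1: {1,2,3,4,6,7,8,9,10,11}  [accepting]
'a' @ 2: {1,2,3,4,6,7,8,9,10,11}  [accepting]
'a' @ 3: {1,2,3,4,6,7,8,9,10,11}  [accepting]
final: {1,2,3,4,6,7,8,9,10,11}; accept 1 in set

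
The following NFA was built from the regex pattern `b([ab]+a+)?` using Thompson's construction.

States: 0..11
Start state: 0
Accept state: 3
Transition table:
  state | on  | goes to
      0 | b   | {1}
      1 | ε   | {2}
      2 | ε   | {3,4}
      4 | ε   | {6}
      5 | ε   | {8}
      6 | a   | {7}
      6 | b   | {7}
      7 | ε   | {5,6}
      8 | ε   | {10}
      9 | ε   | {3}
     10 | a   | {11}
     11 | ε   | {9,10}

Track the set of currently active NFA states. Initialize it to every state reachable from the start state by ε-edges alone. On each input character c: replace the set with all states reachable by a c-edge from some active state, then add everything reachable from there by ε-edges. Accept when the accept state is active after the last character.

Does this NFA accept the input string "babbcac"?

Answer: REJECT

Trace:
start: ε-closure({0}) = {0}
'b' @ 1: {1,2,3,4,6}  ✓accept
'a' @ 2: {5,6,7,8,10}
'b' @ 3: {5,6,7,8,10}
'b' @ 4: {5,6,7,8,10}
'c' @ 5: {}  — no active states
rest 'ac' ignored (set empty)
end set {} — state 3 not in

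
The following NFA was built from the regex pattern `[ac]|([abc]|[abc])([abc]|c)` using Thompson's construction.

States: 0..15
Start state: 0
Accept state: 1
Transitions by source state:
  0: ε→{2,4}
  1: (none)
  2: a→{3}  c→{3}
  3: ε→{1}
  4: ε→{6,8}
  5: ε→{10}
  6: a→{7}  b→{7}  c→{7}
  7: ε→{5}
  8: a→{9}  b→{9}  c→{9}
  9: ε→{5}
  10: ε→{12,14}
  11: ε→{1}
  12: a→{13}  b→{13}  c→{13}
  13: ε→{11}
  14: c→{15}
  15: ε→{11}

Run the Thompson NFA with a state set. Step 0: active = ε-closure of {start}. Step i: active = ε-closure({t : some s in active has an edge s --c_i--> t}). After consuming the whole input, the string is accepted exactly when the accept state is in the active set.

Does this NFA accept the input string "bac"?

start: ε-closure({0}) = {0,2,4,6,8}
'b' @ 1: {5,7,9,10,12,14}
'a' @ 2: {1,11,13}  (accept∈set)
'c' @ 3: {}  — state set empty
final: {}; accept 1 not in set

Answer: REJECT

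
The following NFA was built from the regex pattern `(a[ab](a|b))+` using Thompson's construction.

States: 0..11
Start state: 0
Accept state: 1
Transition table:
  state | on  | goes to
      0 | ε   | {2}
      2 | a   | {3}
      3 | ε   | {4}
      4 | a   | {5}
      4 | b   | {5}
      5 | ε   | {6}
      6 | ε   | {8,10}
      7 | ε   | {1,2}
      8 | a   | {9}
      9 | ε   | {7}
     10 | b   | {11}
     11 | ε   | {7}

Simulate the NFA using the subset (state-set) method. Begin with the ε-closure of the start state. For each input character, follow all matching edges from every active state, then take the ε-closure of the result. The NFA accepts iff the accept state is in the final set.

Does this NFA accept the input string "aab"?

initial (ε-close {0}): {0,2}
'a' @ 1: {3,4}
'a' @ 2: {5,6,8,10}
'b' @ 3: {1,2,7,11}  ✓accept
after full input: {1,2,7,11}  (accept=1 in)

Answer: ACCEPT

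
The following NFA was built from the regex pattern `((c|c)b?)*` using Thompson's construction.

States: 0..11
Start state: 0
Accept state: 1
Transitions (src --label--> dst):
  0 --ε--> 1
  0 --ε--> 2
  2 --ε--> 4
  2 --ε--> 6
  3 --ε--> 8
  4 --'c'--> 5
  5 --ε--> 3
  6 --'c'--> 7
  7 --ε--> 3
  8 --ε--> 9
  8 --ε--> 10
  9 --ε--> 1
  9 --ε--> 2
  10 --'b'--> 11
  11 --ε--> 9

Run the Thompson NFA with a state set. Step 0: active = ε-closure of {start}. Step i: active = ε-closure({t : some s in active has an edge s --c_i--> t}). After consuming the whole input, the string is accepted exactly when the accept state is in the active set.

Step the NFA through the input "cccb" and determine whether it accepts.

Answer: ACCEPT

Steps:
start: ε-closure({0}) = {0,1,2,4,6}
'c' @ 1: {1,2,3,4,5,6,7,8,9,10}  ✓accept
'c' @ 2: {1,2,3,4,5,6,7,8,9,10}  ✓accept
'c' @ 3: {1,2,3,4,5,6,7,8,9,10}  ✓accept
'b' @ 4: {1,2,4,6,9,11}  ✓accept
end set {1,2,4,6,9,11} — state 1 in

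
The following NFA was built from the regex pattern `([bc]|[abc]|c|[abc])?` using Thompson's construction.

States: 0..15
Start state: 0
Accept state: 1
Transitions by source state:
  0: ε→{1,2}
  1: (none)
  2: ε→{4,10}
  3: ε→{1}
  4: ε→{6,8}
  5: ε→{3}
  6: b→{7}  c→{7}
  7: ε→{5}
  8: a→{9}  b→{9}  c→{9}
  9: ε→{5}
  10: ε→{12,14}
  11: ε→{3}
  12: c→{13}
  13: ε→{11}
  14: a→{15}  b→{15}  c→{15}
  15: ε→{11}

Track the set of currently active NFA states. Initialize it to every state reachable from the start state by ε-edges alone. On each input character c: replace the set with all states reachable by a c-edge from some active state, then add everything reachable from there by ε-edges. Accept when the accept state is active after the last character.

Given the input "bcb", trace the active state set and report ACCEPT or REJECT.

Answer: REJECT

Trace:
initial (ε-close {0}): {0,1,2,4,6,8,10,12,14}
'b' @ 1: {1,3,5,7,9,11,15}  (accept∈set)
'c' @ 2: {}  — dead — no transitions
rest 'b' ignored (set empty)
final: {}; accept 1 not in set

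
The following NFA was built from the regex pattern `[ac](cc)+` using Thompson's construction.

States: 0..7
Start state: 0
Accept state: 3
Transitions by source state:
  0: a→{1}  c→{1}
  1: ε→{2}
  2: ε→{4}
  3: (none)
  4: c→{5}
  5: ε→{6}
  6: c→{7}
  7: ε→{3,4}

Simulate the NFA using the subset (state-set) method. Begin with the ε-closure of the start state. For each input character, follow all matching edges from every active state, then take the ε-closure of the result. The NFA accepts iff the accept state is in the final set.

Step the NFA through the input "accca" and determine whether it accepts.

Answer: REJECT

Steps:
S₀ = ε-closure({0}) = {0}
'a' @ 1: {1,2,4}
'c' @ 2: {5,6}
'c' @ 3: {3,4,7}  [accepting]
'c' @ 4: {5,6}
'a' @ 5: {}  — dead — no transitions
after full input: {}  (accept=3 not in)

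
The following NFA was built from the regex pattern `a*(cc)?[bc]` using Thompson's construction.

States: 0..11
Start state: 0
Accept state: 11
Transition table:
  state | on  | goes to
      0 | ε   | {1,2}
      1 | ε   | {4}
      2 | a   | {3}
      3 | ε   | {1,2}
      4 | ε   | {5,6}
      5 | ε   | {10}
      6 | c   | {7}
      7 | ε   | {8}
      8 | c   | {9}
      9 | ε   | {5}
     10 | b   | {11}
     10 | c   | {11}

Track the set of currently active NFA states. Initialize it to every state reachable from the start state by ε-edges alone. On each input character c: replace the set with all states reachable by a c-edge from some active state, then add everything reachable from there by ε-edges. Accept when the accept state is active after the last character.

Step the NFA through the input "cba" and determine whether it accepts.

Answer: REJECT

Steps:
S₀ = ε-closure({0}) = {0,1,2,4,5,6,10}
'c' @ 1: {7,8,11}  ✓accept
'b' @ 2: {}  — no active states
rest 'a' ignored (set empty)
final: {}; accept 11 not in set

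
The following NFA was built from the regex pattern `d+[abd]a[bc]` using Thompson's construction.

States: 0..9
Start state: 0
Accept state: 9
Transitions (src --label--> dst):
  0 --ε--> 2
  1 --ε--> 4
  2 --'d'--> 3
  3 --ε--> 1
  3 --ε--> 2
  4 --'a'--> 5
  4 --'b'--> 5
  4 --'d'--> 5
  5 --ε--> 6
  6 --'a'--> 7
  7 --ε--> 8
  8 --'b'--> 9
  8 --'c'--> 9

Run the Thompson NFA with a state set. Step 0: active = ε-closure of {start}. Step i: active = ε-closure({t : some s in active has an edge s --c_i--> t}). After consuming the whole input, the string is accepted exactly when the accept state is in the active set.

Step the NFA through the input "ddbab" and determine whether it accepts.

start: ε-closure({0}) = {0,2}
'd' @ 1: {1,2,3,4}
'd' @ 2: {1,2,3,4,5,6}
'b' @ 3: {5,6}
'a' @ 4: {7,8}
'b' @ 5: {9}  (accept∈set)
after full input: {9}  (accept=9 in)

Answer: ACCEPT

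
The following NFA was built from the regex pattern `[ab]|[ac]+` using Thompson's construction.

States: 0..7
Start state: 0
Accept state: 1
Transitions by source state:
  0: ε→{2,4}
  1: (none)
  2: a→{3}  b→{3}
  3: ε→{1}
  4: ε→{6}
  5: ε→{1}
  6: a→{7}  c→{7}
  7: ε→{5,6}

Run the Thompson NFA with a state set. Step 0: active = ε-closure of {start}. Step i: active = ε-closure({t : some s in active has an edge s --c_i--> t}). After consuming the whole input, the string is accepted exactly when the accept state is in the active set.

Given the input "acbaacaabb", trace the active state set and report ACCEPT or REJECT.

S₀ = ε-closure({0}) = {0,2,4,6}
'a' @ 1: {1,3,5,6,7}  ✓accept
'c' @ 2: {1,5,6,7}  ✓accept
'b' @ 3: {}  — dead — no transitions
rest 'aacaabb' ignored (set empty)
final: {}; accept 1 not in set

Answer: REJECT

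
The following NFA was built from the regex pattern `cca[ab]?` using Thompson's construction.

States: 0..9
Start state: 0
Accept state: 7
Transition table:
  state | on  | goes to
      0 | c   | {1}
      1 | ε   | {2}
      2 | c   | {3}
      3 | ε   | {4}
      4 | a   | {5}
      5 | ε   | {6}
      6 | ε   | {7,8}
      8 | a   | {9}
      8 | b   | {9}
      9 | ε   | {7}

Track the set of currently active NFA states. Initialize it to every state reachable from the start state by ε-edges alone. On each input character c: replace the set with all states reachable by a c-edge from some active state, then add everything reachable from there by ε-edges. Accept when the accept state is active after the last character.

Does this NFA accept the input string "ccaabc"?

S₀ = ε-closure({0}) = {0}
'c' @ 1: {1,2}
'c' @ 2: {3,4}
'a' @ 3: {5,6,7,8}  ✓accept
'a' @ 4: {7,9}  ✓accept
'b' @ 5: {}  — state set empty
rest 'c' ignored (set empty)
final: {}; accept 7 not in set

Answer: REJECT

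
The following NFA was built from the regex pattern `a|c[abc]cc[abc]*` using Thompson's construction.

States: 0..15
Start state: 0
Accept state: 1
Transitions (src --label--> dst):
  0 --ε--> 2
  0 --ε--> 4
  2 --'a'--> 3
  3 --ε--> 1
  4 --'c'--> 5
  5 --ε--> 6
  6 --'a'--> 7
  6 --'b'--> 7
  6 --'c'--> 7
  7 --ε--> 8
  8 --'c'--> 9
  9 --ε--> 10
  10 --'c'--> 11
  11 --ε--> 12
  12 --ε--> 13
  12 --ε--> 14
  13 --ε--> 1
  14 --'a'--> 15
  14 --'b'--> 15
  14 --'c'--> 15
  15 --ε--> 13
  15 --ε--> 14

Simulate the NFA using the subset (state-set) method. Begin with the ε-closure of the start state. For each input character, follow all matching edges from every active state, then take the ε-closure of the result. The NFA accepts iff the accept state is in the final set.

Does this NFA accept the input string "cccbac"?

Answer: REJECT

Trace:
initial (ε-close {0}): {0,2,4}
'c' @ 1: {5,6}
'c' @ 2: {7,8}
'c' @ 3: {9,10}
'b' @ 4: {}  — dead — no transitions
rest 'ac' ignored (set empty)
after full input: {}  (accept=1 not in)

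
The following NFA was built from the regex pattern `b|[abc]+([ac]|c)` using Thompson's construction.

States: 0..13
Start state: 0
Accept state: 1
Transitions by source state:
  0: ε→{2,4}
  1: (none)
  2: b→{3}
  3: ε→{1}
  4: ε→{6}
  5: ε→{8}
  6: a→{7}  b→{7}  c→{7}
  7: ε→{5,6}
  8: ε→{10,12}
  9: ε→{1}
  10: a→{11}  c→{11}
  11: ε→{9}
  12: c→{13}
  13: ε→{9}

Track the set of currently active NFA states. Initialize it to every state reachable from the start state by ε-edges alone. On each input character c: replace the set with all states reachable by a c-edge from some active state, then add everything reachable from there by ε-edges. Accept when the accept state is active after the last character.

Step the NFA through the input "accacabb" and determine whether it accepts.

Answer: REJECT

Steps:
start: ε-closure({0}) = {0,2,4,6}
'a' @ 1: {5,6,7,8,10,12}
'c' @ 2: {1,5,6,7,8,9,10,11,12,13}  [accepting]
'c' @ 3: {1,5,6,7,8,9,10,11,12,13}  [accepting]
'a' @ 4: {1,5,6,7,8,9,10,11,12}  [accepting]
'c' @ 5: {1,5,6,7,8,9,10,11,12,13}  [accepting]
'a' @ 6: {1,5,6,7,8,9,10,11,12}  [accepting]
'b' @ 7: {5,6,7,8,10,12}
'b' @ 8: {5,6,7,8,10,12}
end set {5,6,7,8,10,12} — state 1 not in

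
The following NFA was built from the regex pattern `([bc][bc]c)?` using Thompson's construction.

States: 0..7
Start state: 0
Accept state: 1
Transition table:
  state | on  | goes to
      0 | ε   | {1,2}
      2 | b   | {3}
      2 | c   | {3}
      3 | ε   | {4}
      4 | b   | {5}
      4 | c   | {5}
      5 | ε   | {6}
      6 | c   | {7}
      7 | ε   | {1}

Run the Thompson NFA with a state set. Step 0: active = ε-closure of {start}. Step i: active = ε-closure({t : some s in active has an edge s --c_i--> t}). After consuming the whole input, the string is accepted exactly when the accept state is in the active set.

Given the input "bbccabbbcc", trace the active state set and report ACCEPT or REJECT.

initial (ε-close {0}): {0,1,2}
'b' @ 1: {3,4}
'b' @ 2: {5,6}
'c' @ 3: {1,7}  ✓accept
'c' @ 4: {}  — state set empty
rest 'abbbcc' ignored (set empty)
final: {}; accept 1 not in set

Answer: REJECT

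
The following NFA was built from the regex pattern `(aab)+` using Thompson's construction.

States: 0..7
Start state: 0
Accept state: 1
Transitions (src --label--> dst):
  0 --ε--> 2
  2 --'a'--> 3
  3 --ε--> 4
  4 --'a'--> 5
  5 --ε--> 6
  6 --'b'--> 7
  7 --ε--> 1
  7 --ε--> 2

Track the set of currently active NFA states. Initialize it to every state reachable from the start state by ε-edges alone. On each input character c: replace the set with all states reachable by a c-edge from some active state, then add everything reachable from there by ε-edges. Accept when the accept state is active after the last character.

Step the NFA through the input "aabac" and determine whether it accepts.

initial (ε-close {0}): {0,2}
'a' @ 1: {3,4}
'a' @ 2: {5,6}
'b' @ 3: {1,2,7}  (accept∈set)
'a' @ 4: {3,4}
'c' @ 5: {}  — dead — no transitions
after full input: {}  (accept=1 not in)

Answer: REJECT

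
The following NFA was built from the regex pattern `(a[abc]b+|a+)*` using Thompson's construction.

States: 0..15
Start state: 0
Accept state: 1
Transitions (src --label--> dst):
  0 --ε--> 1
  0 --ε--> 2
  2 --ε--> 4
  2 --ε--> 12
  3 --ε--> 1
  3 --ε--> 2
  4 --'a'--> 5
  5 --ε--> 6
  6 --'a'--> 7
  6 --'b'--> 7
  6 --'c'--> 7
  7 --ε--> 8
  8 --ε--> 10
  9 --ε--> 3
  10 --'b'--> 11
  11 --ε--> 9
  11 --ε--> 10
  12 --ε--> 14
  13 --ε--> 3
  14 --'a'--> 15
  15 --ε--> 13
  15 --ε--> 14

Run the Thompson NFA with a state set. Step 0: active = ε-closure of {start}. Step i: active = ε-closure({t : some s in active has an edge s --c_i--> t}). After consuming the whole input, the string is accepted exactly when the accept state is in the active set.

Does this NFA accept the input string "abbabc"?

start: ε-closure({0}) = {0,1,2,4,12,14}
'a' @ 1: {1,2,3,4,5,6,12,13,14,15}  [accepting]
'b' @ 2: {7,8,10}
'b' @ 3: {1,2,3,4,9,10,11,12,14}  [accepting]
'a' @ 4: {1,2,3,4,5,6,12,13,14,15}  [accepting]
'b' @ 5: {7,8,10}
'c' @ 6: {}  — state set empty
after full input: {}  (accept=1 not in)

Answer: REJECT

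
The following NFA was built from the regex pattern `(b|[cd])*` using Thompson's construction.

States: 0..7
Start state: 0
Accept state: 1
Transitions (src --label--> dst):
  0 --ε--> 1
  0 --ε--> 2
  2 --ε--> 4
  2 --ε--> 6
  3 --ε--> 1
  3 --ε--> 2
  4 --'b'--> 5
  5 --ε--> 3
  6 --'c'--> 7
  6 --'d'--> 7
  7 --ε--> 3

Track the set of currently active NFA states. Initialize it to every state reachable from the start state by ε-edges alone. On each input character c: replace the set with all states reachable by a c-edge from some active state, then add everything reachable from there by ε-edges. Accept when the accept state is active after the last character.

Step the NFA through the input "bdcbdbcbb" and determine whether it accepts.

Answer: ACCEPT

Steps:
initial (ε-close {0}): {0,1,2,4,6}
'b' @ 1: {1,2,3,4,5,6}  (accept∈set)
'd' @ 2: {1,2,3,4,6,7}  (accept∈set)
'c' @ 3: {1,2,3,4,6,7}  (accept∈set)
'b' @ 4: {1,2,3,4,5,6}  (accept∈set)
'd' @ 5: {1,2,3,4,6,7}  (accept∈set)
'b' @ 6: {1,2,3,4,5,6}  (accept∈set)
'c' @ 7: {1,2,3,4,6,7}  (accept∈set)
'b' @ 8: {1,2,3,4,5,6}  (accept∈set)
'b' @ 9: {1,2,3,4,5,6}  (accept∈set)
after full input: {1,2,3,4,5,6}  (accept=1 in)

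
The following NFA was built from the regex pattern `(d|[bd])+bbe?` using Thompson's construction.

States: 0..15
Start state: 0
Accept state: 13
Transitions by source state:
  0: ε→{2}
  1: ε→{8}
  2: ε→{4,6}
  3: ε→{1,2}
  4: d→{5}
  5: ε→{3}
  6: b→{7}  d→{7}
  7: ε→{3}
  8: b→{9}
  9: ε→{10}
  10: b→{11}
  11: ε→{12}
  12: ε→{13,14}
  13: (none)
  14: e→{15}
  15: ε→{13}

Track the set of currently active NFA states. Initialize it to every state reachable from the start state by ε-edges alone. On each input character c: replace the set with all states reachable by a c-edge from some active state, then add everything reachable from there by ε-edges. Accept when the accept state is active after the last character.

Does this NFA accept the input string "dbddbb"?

Answer: ACCEPT

Derivation:
initial (ε-close {0}): {0,2,4,6}
'd' @ 1: {1,2,3,4,5,6,7,8}
'b' @ 2: {1,2,3,4,6,7,8,9,10}
'd' @ 3: {1,2,3,4,5,6,7,8}
'd' @ 4: {1,2,3,4,5,6,7,8}
'b' @ 5: {1,2,3,4,6,7,8,9,10}
'b' @ 6: {1,2,3,4,6,7,8,9,10,11,12,13,14}  [accepting]
after full input: {1,2,3,4,6,7,8,9,10,11,12,13,14}  (accept=13 in)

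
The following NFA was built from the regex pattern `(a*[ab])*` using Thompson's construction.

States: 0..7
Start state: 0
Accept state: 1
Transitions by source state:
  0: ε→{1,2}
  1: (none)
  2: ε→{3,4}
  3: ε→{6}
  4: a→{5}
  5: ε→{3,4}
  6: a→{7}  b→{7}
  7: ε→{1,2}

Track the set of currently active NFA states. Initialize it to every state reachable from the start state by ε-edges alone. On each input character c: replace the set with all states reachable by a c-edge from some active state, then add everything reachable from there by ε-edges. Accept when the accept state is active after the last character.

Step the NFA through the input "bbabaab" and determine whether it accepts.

S₀ = ε-closure({0}) = {0,1,2,3,4,6}
'b' @ 1: {1,2,3,4,6,7}  (accept∈set)
'b' @ 2: {1,2,3,4,6,7}  (accept∈set)
'a' @ 3: {1,2,3,4,5,6,7}  (accept∈set)
'b' @ 4: {1,2,3,4,6,7}  (accept∈set)
'a' @ 5: {1,2,3,4,5,6,7}  (accept∈set)
'a' @ 6: {1,2,3,4,5,6,7}  (accept∈set)
'b' @ 7: {1,2,3,4,6,7}  (accept∈set)
end set {1,2,3,4,6,7} — state 1 in

Answer: ACCEPT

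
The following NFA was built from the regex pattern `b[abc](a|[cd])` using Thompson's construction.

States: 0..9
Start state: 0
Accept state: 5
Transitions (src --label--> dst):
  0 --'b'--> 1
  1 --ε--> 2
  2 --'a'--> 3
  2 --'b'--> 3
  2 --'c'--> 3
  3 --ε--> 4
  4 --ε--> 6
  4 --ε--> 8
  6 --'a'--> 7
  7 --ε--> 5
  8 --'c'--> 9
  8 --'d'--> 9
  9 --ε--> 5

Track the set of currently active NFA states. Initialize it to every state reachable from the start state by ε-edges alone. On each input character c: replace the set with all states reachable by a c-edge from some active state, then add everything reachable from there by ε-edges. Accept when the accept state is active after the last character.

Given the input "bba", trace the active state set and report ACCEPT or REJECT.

start: ε-closure({0}) = {0}
'b' @ 1: {1,2}
'b' @ 2: {3,4,6,8}
'a' @ 3: {5,7}  ✓accept
after full input: {5,7}  (accept=5 in)

Answer: ACCEPT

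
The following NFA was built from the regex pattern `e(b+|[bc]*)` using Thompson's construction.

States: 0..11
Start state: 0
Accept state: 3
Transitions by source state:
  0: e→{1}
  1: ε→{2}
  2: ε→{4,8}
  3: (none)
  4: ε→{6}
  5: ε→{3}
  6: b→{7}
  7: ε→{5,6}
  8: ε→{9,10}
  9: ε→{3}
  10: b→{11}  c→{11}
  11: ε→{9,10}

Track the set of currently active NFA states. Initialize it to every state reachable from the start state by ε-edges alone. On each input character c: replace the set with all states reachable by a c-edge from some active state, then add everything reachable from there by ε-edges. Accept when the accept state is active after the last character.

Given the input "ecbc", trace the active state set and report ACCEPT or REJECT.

Answer: ACCEPT

Steps:
S₀ = ε-closure({0}) = {0}
'e' @ 1: {1,2,3,4,6,8,9,10}  [accepting]
'c' @ 2: {3,9,10,11}  [accepting]
'b' @ 3: {3,9,10,11}  [accepting]
'c' @ 4: {3,9,10,11}  [accepting]
final: {3,9,10,11}; accept 3 in set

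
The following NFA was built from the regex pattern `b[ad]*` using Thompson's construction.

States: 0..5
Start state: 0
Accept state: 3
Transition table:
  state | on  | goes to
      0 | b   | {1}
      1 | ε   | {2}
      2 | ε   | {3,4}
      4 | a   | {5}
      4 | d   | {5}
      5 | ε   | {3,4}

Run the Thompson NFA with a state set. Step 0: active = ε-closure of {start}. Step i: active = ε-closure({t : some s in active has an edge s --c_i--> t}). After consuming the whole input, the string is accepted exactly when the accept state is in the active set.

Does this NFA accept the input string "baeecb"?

Answer: REJECT

Steps:
initial (ε-close {0}): {0}
'b' @ 1: {1,2,3,4}  ✓accept
'a' @ 2: {3,4,5}  ✓accept
'e' @ 3: {}  — state set empty
rest 'ecb' ignored (set empty)
after full input: {}  (accept=3 not in)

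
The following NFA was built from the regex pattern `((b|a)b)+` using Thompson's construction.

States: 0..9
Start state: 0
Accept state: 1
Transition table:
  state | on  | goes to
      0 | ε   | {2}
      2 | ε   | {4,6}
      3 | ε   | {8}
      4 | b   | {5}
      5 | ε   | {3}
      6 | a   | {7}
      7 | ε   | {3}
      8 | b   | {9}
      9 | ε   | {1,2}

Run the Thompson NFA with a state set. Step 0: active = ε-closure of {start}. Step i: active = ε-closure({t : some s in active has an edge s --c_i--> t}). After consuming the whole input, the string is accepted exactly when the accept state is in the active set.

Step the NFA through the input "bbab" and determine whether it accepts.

start: ε-closure({0}) = {0,2,4,6}
'b' @ 1: {3,5,8}
'b' @ 2: {1,2,4,6,9}  ✓accept
'a' @ 3: {3,7,8}
'b' @ 4: {1,2,4,6,9}  ✓accept
end set {1,2,4,6,9} — state 1 in

Answer: ACCEPT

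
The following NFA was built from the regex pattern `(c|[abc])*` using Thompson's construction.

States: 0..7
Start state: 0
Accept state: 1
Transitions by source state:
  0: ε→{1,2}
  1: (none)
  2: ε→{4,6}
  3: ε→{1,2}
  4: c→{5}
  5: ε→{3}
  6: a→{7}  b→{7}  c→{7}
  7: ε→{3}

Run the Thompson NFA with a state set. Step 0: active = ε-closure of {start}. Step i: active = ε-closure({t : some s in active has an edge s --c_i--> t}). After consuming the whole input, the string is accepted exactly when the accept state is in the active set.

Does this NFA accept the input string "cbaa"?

Answer: ACCEPT

Derivation:
initial (ε-close {0}): {0,1,2,4,6}
'c' @ 1: {1,2,3,4,5,6,7}  (accept∈set)
'b' @ 2: {1,2,3,4,6,7}  (accept∈set)
'a' @ 3: {1,2,3,4,6,7}  (accept∈set)
'a' @ 4: {1,2,3,4,6,7}  (accept∈set)
after full input: {1,2,3,4,6,7}  (accept=1 in)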